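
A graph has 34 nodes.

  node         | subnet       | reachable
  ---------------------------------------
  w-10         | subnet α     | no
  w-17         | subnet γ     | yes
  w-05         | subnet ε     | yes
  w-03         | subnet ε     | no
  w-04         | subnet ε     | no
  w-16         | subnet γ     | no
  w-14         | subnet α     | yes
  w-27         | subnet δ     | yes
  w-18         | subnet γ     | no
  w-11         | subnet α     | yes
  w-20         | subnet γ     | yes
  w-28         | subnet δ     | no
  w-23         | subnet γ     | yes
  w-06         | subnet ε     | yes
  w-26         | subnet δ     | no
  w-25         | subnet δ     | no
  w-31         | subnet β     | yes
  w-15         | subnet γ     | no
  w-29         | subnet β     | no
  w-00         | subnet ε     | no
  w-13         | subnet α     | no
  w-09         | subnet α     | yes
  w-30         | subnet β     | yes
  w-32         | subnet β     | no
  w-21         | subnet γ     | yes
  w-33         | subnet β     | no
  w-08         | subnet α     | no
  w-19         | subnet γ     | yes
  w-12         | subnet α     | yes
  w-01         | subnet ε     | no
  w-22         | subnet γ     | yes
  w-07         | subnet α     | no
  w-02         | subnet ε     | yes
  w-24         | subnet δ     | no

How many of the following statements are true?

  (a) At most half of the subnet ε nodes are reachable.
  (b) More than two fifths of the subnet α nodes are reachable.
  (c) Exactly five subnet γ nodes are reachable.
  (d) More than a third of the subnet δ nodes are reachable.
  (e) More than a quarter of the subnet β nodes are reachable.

(a) subnet ε: |A| = 7, |A ∩ B| = 3; needs |A ∩ B| ≤ |A ∖ B| — true.
(b) subnet α: |A| = 8, |A ∩ B| = 4; needs |A ∩ B| / |A| > 2/5 — true.
(c) subnet γ: |A| = 9, |A ∩ B| = 6; needs |A ∩ B| = 5 — false.
(d) subnet δ: |A| = 5, |A ∩ B| = 1; needs |A ∩ B| / |A| > 1/3 — false.
(e) subnet β: |A| = 5, |A ∩ B| = 2; needs |A ∩ B| / |A| > 1/4 — true.

3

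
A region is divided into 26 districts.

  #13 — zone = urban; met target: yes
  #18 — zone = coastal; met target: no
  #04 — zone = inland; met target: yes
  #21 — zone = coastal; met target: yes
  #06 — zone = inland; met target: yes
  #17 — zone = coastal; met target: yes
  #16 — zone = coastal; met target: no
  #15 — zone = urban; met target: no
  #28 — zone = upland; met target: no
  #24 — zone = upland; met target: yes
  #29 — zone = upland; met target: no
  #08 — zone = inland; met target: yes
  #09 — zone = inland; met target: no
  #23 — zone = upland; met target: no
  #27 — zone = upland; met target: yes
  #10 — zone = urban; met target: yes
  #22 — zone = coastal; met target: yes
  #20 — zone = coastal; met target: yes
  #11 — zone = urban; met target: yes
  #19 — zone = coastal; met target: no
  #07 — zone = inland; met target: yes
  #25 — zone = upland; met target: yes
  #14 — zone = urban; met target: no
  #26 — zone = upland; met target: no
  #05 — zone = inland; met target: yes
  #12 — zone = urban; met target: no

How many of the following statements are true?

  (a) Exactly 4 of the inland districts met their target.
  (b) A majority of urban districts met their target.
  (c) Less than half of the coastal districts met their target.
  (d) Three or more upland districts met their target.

(a) inland: |A| = 6, |A ∩ B| = 5; needs |A ∩ B| = 4 — false.
(b) urban: |A| = 6, |A ∩ B| = 3; needs |A ∩ B| > |A ∖ B| — false.
(c) coastal: |A| = 7, |A ∩ B| = 4; needs |A ∩ B| < |A ∖ B| — false.
(d) upland: |A| = 7, |A ∩ B| = 3; needs |A ∩ B| ≥ 3 — true.

1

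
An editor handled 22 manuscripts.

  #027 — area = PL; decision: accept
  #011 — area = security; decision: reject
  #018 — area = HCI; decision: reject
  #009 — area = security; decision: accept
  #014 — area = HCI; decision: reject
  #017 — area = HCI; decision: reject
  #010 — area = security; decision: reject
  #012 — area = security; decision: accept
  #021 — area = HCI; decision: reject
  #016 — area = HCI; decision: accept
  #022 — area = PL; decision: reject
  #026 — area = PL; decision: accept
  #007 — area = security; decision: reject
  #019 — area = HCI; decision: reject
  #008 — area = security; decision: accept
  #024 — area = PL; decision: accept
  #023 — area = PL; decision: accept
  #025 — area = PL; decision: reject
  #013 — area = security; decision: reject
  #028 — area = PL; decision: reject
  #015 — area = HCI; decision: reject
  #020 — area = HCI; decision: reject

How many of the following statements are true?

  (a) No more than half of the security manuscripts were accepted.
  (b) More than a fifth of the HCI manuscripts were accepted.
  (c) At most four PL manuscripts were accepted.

(a) security: |A| = 7, |A ∩ B| = 3; needs |A ∩ B| ≤ |A ∖ B| — true.
(b) HCI: |A| = 8, |A ∩ B| = 1; needs |A ∩ B| / |A| > 1/5 — false.
(c) PL: |A| = 7, |A ∩ B| = 4; needs |A ∩ B| ≤ 4 — true.

2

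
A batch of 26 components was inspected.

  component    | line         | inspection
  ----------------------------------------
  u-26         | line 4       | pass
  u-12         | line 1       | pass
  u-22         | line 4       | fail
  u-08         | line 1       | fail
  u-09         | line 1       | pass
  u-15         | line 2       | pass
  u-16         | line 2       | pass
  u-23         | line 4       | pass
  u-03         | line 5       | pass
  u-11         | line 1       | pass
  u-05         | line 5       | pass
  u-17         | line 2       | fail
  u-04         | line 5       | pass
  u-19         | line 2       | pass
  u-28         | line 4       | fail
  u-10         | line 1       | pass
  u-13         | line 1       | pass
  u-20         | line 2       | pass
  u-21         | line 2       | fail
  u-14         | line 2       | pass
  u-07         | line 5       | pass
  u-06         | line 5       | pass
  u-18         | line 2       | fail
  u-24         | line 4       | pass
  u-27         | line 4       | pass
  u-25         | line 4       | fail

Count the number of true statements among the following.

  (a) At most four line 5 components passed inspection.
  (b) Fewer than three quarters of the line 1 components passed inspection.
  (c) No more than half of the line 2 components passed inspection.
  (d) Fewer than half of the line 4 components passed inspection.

(a) line 5: |A| = 5, |A ∩ B| = 5; needs |A ∩ B| ≤ 4 — false.
(b) line 1: |A| = 6, |A ∩ B| = 5; needs |A ∩ B| / |A| < 3/4 — false.
(c) line 2: |A| = 8, |A ∩ B| = 5; needs |A ∩ B| ≤ |A ∖ B| — false.
(d) line 4: |A| = 7, |A ∩ B| = 4; needs |A ∩ B| < |A ∖ B| — false.

0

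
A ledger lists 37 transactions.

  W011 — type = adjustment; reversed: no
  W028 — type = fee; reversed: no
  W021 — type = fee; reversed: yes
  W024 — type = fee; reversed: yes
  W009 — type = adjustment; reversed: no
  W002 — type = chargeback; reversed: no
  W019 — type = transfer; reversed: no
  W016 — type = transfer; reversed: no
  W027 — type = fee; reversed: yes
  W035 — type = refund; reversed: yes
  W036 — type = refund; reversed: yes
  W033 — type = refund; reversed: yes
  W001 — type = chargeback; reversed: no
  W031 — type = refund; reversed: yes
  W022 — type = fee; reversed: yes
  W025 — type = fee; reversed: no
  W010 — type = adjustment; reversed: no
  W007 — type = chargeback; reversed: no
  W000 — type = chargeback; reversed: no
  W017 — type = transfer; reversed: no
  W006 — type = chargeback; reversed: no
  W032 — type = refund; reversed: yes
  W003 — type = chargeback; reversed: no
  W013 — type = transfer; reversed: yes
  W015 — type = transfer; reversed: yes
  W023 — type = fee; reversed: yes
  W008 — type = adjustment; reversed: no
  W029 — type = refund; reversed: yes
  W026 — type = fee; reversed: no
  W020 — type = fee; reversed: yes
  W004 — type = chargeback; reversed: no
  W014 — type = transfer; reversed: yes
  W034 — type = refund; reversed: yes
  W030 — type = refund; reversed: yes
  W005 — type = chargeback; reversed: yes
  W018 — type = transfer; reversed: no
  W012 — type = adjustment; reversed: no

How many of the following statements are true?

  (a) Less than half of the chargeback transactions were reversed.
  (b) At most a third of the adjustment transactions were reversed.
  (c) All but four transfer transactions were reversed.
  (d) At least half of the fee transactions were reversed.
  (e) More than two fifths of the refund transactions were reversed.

5

(a) chargeback: |A| = 8, |A ∩ B| = 1; needs |A ∩ B| < |A ∖ B| — true.
(b) adjustment: |A| = 5, |A ∩ B| = 0; needs |A ∩ B| / |A| ≤ 1/3 — true.
(c) transfer: |A| = 7, |A ∩ B| = 3; needs |A ∖ B| = 4 — true.
(d) fee: |A| = 9, |A ∩ B| = 6; needs |A ∩ B| ≥ |A ∖ B| — true.
(e) refund: |A| = 8, |A ∩ B| = 8; needs |A ∩ B| / |A| > 2/5 — true.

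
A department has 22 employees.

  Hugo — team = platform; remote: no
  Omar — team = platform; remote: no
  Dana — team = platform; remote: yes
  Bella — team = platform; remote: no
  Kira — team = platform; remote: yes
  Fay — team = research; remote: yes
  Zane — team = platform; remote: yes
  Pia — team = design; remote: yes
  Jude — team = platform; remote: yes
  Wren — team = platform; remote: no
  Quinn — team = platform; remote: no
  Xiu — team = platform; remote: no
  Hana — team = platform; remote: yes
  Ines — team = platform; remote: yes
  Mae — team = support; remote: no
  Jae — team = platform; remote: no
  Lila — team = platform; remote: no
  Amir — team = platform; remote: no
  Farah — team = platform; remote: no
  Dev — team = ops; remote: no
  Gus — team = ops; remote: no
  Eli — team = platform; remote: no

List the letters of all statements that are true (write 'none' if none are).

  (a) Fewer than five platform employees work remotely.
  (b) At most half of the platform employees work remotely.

(b)

|A| = 17, |A ∩ B| = 6, |A ∖ B| = 11.
(a) |A ∩ B| < 5: fails.
(b) |A ∩ B| ≤ |A ∖ B|: holds.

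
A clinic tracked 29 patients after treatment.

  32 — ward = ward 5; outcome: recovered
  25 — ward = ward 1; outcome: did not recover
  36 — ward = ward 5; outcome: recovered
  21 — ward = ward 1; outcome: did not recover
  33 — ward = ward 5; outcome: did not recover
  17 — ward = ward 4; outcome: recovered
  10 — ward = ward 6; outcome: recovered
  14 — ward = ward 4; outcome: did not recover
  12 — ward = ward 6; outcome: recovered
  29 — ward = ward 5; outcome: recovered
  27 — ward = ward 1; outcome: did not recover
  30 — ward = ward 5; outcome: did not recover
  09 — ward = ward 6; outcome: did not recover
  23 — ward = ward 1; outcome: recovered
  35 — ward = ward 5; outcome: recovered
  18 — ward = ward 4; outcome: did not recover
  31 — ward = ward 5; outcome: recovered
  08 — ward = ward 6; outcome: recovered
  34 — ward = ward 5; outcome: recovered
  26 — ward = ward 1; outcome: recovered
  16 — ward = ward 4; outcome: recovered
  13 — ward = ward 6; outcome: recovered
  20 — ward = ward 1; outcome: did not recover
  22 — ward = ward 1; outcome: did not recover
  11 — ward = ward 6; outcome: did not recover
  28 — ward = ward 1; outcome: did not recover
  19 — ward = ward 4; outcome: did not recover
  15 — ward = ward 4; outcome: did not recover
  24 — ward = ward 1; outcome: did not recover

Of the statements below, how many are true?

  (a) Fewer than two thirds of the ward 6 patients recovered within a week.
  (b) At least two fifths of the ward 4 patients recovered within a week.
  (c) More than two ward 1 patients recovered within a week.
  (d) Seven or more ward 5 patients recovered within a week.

(a) ward 6: |A| = 6, |A ∩ B| = 4; needs |A ∩ B| / |A| < 2/3 — false.
(b) ward 4: |A| = 6, |A ∩ B| = 2; needs |A ∩ B| / |A| ≥ 2/5 — false.
(c) ward 1: |A| = 9, |A ∩ B| = 2; needs |A ∩ B| > 2 — false.
(d) ward 5: |A| = 8, |A ∩ B| = 6; needs |A ∩ B| ≥ 7 — false.

0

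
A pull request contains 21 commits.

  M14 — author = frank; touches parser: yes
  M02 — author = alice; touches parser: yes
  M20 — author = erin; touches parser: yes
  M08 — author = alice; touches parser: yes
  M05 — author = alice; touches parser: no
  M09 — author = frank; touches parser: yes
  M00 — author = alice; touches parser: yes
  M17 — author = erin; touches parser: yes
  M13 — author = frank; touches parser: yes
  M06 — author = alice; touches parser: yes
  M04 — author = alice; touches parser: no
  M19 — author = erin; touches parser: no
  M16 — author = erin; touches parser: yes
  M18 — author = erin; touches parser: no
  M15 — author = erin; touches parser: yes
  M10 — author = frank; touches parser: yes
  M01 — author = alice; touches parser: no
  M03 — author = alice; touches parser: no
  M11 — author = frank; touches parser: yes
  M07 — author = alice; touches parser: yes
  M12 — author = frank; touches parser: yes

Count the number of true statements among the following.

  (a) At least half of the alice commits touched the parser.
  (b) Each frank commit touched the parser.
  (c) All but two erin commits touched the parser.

3

(a) alice: |A| = 9, |A ∩ B| = 5; needs |A ∩ B| ≥ |A ∖ B| — true.
(b) frank: |A| = 6, |A ∩ B| = 6; needs A ⊆ B, i.e. every element of A is in B (|A ∖ B| = 0) — true.
(c) erin: |A| = 6, |A ∩ B| = 4; needs |A ∖ B| = 2 — true.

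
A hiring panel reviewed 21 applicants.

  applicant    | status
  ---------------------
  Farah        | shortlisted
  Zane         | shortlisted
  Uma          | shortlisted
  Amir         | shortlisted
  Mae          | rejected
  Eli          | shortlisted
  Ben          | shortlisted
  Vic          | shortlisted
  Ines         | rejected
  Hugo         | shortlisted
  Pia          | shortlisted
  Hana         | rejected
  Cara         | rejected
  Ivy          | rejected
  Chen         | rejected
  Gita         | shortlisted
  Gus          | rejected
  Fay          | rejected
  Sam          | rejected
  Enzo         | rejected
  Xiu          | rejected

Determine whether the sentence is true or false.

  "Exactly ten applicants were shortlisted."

'Exactly ten applicants were shortlisted' holds iff |A ∩ B| = 10.
|A| = 21, |A ∩ B| = 10, |A ∖ B| = 11.
|A ∩ B| = 10, so the statement is true.

True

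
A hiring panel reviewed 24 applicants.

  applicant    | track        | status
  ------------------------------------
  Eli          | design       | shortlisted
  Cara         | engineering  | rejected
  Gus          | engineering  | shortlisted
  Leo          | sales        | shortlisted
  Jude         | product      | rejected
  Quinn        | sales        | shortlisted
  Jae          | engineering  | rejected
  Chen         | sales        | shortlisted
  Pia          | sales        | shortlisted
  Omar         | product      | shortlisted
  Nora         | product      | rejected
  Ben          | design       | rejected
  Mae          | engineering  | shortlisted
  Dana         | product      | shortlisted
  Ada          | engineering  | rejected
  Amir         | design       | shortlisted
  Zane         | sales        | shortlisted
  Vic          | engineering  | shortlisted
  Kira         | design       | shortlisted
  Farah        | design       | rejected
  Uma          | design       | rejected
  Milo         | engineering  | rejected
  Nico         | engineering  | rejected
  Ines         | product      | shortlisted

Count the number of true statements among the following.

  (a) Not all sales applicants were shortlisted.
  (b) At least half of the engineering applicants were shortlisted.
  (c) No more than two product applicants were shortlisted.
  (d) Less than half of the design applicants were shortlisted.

(a) sales: |A| = 5, |A ∩ B| = 5; needs A ⊄ B (|A ∖ B| ≥ 1) — false.
(b) engineering: |A| = 8, |A ∩ B| = 3; needs |A ∩ B| ≥ |A ∖ B| — false.
(c) product: |A| = 5, |A ∩ B| = 3; needs |A ∩ B| ≤ 2 — false.
(d) design: |A| = 6, |A ∩ B| = 3; needs |A ∩ B| < |A ∖ B| — false.

0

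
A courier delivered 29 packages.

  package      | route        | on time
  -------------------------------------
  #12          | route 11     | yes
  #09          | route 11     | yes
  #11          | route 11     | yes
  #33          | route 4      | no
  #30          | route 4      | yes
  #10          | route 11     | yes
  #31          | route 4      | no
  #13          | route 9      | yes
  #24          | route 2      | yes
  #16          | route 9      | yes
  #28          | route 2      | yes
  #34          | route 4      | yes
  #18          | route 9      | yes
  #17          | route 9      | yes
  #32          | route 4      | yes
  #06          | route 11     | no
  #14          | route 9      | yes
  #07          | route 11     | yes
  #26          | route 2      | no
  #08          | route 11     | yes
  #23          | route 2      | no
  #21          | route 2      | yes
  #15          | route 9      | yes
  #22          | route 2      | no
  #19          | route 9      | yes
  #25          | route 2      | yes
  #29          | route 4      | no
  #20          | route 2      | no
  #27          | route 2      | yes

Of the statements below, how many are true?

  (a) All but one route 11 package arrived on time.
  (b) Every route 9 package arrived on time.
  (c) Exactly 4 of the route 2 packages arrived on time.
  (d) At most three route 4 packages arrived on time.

3

(a) route 11: |A| = 7, |A ∩ B| = 6; needs |A ∖ B| = 1 — true.
(b) route 9: |A| = 7, |A ∩ B| = 7; needs A ⊆ B, i.e. every element of A is in B (|A ∖ B| = 0) — true.
(c) route 2: |A| = 9, |A ∩ B| = 5; needs |A ∩ B| = 4 — false.
(d) route 4: |A| = 6, |A ∩ B| = 3; needs |A ∩ B| ≤ 3 — true.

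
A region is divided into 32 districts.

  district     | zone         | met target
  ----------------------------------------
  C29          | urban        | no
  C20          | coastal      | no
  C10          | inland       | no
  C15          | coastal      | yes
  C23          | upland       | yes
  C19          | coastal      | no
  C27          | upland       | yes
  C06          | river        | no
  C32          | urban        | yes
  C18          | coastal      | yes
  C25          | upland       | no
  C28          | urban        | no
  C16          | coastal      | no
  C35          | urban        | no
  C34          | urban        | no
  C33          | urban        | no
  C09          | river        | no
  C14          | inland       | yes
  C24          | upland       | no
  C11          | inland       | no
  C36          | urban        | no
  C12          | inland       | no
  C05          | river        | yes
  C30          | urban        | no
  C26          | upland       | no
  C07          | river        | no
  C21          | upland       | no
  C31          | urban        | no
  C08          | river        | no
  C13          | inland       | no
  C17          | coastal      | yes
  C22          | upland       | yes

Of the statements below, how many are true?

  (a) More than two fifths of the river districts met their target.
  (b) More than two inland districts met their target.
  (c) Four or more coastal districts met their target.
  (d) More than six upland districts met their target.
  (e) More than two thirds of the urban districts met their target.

0

(a) river: |A| = 5, |A ∩ B| = 1; needs |A ∩ B| / |A| > 2/5 — false.
(b) inland: |A| = 5, |A ∩ B| = 1; needs |A ∩ B| > 2 — false.
(c) coastal: |A| = 6, |A ∩ B| = 3; needs |A ∩ B| ≥ 4 — false.
(d) upland: |A| = 7, |A ∩ B| = 3; needs |A ∩ B| > 6 — false.
(e) urban: |A| = 9, |A ∩ B| = 1; needs |A ∩ B| / |A| > 2/3 — false.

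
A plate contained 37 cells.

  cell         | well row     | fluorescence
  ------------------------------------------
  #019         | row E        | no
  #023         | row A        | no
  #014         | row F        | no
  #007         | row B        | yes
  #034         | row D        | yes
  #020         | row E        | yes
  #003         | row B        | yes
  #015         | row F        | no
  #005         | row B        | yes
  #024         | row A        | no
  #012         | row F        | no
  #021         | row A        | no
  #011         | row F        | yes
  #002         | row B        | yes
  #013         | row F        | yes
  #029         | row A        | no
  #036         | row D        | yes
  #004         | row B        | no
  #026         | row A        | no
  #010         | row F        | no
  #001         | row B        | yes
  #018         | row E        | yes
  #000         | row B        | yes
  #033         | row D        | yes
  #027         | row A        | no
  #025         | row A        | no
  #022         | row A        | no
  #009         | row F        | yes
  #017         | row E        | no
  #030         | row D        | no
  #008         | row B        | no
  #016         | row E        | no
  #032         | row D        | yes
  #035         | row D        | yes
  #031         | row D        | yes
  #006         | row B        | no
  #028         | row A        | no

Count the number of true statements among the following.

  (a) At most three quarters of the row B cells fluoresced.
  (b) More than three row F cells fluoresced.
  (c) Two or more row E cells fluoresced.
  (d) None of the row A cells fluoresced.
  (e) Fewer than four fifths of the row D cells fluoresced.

(a) row B: |A| = 9, |A ∩ B| = 6; needs |A ∩ B| / |A| ≤ 3/4 — true.
(b) row F: |A| = 7, |A ∩ B| = 3; needs |A ∩ B| > 3 — false.
(c) row E: |A| = 5, |A ∩ B| = 2; needs |A ∩ B| ≥ 2 — true.
(d) row A: |A| = 9, |A ∩ B| = 0; needs A ∩ B = ∅ (|A ∩ B| = 0) — true.
(e) row D: |A| = 7, |A ∩ B| = 6; needs |A ∩ B| / |A| < 4/5 — false.

3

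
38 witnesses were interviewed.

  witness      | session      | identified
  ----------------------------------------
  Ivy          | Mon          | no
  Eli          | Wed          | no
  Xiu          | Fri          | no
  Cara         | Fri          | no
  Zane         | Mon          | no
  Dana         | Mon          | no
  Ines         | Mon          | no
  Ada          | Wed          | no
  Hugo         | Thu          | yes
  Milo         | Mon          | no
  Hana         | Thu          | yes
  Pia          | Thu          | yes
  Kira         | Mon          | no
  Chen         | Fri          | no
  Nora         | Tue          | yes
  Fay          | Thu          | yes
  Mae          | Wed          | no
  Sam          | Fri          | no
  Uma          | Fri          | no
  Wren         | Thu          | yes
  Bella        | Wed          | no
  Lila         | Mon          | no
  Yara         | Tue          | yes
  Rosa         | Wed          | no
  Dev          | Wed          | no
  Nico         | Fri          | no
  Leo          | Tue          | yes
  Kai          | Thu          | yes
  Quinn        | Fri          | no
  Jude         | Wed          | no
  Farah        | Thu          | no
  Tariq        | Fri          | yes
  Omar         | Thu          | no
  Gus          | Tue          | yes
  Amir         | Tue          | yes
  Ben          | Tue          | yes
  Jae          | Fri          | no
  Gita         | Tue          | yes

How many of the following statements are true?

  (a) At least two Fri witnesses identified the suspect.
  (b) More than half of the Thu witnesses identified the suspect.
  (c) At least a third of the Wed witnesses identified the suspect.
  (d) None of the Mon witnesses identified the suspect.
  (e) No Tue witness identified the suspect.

2

(a) Fri: |A| = 9, |A ∩ B| = 1; needs |A ∩ B| ≥ 2 — false.
(b) Thu: |A| = 8, |A ∩ B| = 6; needs |A ∩ B| > |A ∖ B| — true.
(c) Wed: |A| = 7, |A ∩ B| = 0; needs |A ∩ B| / |A| ≥ 1/3 — false.
(d) Mon: |A| = 7, |A ∩ B| = 0; needs A ∩ B = ∅ (|A ∩ B| = 0) — true.
(e) Tue: |A| = 7, |A ∩ B| = 7; needs A ∩ B = ∅ (|A ∩ B| = 0) — false.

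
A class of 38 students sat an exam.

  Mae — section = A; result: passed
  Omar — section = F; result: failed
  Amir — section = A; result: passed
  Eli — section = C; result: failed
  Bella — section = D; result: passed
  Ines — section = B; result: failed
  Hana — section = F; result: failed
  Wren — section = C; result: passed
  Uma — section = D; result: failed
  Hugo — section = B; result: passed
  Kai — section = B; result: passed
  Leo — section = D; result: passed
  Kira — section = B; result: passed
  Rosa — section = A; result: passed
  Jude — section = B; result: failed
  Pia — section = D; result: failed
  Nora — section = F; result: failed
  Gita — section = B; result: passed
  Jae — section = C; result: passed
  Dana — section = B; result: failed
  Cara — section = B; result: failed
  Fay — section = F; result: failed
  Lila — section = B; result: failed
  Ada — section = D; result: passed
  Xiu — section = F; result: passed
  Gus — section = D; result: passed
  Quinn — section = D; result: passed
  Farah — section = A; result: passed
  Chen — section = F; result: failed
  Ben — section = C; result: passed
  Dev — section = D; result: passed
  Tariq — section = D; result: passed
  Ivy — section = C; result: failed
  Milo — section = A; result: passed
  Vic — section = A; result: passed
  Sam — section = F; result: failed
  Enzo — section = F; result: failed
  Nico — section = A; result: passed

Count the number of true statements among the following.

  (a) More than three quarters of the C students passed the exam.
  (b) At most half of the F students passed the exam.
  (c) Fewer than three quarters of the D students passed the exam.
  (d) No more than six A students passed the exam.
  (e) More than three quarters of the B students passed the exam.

1

(a) C: |A| = 5, |A ∩ B| = 3; needs |A ∩ B| / |A| > 3/4 — false.
(b) F: |A| = 8, |A ∩ B| = 1; needs |A ∩ B| ≤ |A ∖ B| — true.
(c) D: |A| = 9, |A ∩ B| = 7; needs |A ∩ B| / |A| < 3/4 — false.
(d) A: |A| = 7, |A ∩ B| = 7; needs |A ∩ B| ≤ 6 — false.
(e) B: |A| = 9, |A ∩ B| = 4; needs |A ∩ B| / |A| > 3/4 — false.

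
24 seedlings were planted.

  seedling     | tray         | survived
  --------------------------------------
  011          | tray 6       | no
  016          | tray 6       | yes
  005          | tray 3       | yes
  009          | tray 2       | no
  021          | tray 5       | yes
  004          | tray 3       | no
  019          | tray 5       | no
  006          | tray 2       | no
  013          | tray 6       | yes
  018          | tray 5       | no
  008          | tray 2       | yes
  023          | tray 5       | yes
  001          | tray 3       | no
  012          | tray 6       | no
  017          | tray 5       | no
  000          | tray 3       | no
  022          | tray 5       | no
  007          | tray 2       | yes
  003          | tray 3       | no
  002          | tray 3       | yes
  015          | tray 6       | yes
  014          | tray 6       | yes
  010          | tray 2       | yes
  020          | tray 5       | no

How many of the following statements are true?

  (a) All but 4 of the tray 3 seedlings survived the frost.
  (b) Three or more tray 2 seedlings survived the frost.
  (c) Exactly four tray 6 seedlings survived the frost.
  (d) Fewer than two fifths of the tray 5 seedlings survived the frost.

4

(a) tray 3: |A| = 6, |A ∩ B| = 2; needs |A ∖ B| = 4 — true.
(b) tray 2: |A| = 5, |A ∩ B| = 3; needs |A ∩ B| ≥ 3 — true.
(c) tray 6: |A| = 6, |A ∩ B| = 4; needs |A ∩ B| = 4 — true.
(d) tray 5: |A| = 7, |A ∩ B| = 2; needs |A ∩ B| / |A| < 2/5 — true.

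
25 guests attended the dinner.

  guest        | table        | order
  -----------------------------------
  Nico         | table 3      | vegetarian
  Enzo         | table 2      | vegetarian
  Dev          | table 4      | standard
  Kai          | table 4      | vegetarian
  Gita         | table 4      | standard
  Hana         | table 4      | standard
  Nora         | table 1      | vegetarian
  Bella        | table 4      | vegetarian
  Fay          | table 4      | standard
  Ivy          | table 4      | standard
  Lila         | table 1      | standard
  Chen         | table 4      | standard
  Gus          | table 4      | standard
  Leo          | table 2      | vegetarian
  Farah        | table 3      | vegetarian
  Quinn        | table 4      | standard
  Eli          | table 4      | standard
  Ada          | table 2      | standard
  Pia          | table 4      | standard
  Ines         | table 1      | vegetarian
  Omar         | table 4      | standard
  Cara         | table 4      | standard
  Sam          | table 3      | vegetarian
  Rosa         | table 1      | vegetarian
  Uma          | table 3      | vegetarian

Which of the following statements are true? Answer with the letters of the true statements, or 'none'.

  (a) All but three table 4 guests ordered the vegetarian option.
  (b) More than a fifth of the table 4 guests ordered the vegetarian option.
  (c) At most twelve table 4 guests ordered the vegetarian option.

(c)

|A| = 14, |A ∩ B| = 2, |A ∖ B| = 12.
(a) |A ∖ B| = 3: fails.
(b) |A ∩ B| / |A| > 1/5: fails.
(c) |A ∩ B| ≤ 12: holds.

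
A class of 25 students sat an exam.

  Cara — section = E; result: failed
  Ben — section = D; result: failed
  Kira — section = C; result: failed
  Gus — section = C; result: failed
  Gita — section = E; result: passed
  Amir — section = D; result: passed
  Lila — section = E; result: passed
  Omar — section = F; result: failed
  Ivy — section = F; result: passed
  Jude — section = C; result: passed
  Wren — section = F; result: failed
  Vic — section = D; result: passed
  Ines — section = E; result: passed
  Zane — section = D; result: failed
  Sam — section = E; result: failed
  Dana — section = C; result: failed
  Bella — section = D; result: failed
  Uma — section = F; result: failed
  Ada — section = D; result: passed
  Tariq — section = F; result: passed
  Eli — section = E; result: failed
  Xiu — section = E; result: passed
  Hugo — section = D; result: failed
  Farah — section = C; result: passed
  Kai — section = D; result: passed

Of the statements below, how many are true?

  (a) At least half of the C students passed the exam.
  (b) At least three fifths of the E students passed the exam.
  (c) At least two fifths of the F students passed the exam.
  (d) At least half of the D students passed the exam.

(a) C: |A| = 5, |A ∩ B| = 2; needs |A ∩ B| ≥ |A ∖ B| — false.
(b) E: |A| = 7, |A ∩ B| = 4; needs |A ∩ B| / |A| ≥ 3/5 — false.
(c) F: |A| = 5, |A ∩ B| = 2; needs |A ∩ B| / |A| ≥ 2/5 — true.
(d) D: |A| = 8, |A ∩ B| = 4; needs |A ∩ B| ≥ |A ∖ B| — true.

2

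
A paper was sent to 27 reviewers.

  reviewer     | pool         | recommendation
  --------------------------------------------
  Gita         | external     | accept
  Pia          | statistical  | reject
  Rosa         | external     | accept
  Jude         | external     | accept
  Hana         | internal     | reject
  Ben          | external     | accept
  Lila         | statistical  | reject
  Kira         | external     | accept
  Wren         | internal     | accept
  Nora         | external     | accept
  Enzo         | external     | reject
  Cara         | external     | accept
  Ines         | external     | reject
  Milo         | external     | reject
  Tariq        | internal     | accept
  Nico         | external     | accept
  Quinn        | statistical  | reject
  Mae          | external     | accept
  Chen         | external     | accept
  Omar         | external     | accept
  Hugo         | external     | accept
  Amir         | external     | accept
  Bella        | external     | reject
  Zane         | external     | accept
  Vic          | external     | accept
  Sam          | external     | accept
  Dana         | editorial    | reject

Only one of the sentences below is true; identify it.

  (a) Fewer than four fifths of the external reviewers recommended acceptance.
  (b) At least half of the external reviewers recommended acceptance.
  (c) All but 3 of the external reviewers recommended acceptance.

|A| = 20, |A ∩ B| = 16, |A ∖ B| = 4.
(a) requires |A ∩ B| / |A| < 4/5: false.
(b) requires |A ∩ B| ≥ |A ∖ B|: true.
(c) requires |A ∖ B| = 3: false.

(b)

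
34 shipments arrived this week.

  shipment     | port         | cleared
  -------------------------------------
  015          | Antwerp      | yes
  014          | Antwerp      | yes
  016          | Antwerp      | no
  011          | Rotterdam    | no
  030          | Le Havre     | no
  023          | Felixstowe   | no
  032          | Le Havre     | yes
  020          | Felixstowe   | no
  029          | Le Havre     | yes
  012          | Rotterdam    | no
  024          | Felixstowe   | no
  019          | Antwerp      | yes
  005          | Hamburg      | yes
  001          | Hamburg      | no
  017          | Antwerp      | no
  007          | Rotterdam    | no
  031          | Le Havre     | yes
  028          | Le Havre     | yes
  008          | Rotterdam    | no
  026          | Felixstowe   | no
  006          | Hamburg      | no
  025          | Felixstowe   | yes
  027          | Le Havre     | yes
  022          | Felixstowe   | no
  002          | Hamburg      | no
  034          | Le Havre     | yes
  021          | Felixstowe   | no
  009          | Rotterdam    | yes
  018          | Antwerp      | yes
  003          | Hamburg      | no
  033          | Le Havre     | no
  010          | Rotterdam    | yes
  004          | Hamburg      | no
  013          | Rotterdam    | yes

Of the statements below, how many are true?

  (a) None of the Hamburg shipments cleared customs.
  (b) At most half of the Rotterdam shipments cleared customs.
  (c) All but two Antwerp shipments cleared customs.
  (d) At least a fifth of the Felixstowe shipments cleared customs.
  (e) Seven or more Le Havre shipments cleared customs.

(a) Hamburg: |A| = 6, |A ∩ B| = 1; needs A ∩ B = ∅ (|A ∩ B| = 0) — false.
(b) Rotterdam: |A| = 7, |A ∩ B| = 3; needs |A ∩ B| ≤ |A ∖ B| — true.
(c) Antwerp: |A| = 6, |A ∩ B| = 4; needs |A ∖ B| = 2 — true.
(d) Felixstowe: |A| = 7, |A ∩ B| = 1; needs |A ∩ B| / |A| ≥ 1/5 — false.
(e) Le Havre: |A| = 8, |A ∩ B| = 6; needs |A ∩ B| ≥ 7 — false.

2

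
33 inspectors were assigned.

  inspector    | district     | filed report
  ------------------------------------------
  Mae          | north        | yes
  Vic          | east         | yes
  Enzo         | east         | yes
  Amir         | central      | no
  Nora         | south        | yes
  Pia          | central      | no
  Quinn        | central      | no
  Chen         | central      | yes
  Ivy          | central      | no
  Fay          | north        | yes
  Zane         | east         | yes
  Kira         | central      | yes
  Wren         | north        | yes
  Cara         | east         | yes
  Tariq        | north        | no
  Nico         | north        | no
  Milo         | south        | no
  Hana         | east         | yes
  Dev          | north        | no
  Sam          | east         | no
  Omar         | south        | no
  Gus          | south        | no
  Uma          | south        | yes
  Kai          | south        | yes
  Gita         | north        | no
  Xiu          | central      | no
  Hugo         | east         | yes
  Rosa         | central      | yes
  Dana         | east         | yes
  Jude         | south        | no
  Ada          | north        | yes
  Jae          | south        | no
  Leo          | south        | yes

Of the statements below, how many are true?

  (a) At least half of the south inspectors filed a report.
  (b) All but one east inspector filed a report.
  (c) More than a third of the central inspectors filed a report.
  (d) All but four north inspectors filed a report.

(a) south: |A| = 9, |A ∩ B| = 4; needs |A ∩ B| ≥ |A ∖ B| — false.
(b) east: |A| = 8, |A ∩ B| = 7; needs |A ∖ B| = 1 — true.
(c) central: |A| = 8, |A ∩ B| = 3; needs |A ∩ B| / |A| > 1/3 — true.
(d) north: |A| = 8, |A ∩ B| = 4; needs |A ∖ B| = 4 — true.

3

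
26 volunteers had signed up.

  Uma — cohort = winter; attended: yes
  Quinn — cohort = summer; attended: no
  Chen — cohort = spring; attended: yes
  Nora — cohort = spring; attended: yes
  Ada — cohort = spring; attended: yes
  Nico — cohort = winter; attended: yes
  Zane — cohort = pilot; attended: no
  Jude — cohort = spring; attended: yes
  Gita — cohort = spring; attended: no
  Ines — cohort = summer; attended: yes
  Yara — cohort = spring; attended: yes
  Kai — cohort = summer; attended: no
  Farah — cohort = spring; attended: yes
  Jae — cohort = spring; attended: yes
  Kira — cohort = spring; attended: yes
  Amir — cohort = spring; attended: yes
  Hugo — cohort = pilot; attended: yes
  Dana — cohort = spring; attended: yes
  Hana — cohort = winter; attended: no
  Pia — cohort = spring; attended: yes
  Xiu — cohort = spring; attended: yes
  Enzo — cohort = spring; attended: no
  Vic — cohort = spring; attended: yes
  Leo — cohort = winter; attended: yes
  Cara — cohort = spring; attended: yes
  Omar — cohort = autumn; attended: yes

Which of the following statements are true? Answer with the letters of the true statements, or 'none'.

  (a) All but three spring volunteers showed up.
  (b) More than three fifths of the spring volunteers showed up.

(b)

|A| = 16, |A ∩ B| = 14, |A ∖ B| = 2.
(a) |A ∖ B| = 3: fails.
(b) |A ∩ B| / |A| > 3/5: holds.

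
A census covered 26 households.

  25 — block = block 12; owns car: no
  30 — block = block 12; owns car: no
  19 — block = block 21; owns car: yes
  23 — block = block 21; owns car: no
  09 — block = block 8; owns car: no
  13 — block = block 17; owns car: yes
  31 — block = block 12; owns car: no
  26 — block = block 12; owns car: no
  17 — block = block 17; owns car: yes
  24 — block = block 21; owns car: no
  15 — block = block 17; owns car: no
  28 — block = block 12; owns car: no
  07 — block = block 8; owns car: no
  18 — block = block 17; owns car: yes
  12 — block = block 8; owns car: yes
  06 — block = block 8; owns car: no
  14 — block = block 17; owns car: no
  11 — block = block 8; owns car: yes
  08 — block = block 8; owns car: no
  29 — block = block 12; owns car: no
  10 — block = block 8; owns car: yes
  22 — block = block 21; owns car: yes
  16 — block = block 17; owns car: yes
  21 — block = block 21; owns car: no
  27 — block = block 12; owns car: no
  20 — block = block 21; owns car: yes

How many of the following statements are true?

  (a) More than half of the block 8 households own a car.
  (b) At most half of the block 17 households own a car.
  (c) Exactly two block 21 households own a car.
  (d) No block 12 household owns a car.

(a) block 8: |A| = 7, |A ∩ B| = 3; needs |A ∩ B| > |A ∖ B| — false.
(b) block 17: |A| = 6, |A ∩ B| = 4; needs |A ∩ B| ≤ |A ∖ B| — false.
(c) block 21: |A| = 6, |A ∩ B| = 3; needs |A ∩ B| = 2 — false.
(d) block 12: |A| = 7, |A ∩ B| = 0; needs A ∩ B = ∅ (|A ∩ B| = 0) — true.

1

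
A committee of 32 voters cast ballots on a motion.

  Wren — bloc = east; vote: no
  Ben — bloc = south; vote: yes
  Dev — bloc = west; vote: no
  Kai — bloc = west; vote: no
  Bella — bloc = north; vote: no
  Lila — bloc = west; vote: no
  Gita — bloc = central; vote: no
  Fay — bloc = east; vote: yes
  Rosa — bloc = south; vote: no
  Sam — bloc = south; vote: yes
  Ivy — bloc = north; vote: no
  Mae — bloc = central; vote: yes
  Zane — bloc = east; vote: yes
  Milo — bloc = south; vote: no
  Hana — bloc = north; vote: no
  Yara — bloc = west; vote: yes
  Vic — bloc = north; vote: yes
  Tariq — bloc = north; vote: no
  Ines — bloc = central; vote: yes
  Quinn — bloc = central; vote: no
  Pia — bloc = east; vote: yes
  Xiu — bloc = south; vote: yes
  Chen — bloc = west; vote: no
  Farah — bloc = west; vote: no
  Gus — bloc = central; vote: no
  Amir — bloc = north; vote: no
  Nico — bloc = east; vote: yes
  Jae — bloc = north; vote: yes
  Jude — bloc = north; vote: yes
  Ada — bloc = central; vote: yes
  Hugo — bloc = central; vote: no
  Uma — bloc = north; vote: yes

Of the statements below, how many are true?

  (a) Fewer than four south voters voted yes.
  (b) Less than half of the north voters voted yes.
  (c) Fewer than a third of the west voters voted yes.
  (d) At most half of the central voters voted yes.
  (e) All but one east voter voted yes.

(a) south: |A| = 5, |A ∩ B| = 3; needs |A ∩ B| < 4 — true.
(b) north: |A| = 9, |A ∩ B| = 4; needs |A ∩ B| < |A ∖ B| — true.
(c) west: |A| = 6, |A ∩ B| = 1; needs |A ∩ B| / |A| < 1/3 — true.
(d) central: |A| = 7, |A ∩ B| = 3; needs |A ∩ B| ≤ |A ∖ B| — true.
(e) east: |A| = 5, |A ∩ B| = 4; needs |A ∖ B| = 1 — true.

5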